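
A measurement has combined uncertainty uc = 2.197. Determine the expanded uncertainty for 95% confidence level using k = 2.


U = k * uc
U = 2 * 2.197
U = 4.3940

4.3940


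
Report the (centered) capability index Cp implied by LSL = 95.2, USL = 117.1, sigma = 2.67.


Cp = (USL - LSL) / (6 * sigma)
= (117.1 - 95.2) / (6 * 2.67)
= 21.9000 / 16.0200
= 1.3670

1.3670


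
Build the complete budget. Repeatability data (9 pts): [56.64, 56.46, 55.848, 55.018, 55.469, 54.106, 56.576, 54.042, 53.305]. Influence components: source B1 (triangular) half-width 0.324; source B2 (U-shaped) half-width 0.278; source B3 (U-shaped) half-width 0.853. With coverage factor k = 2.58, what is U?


mean = (56.64 + 56.46 + 55.848 + 55.018 + 55.469 + 54.106 + 56.576 + 54.042 + 53.305) / 9 = 55.27377778
s = sqrt(sum((x - mean)^2)/(n-1)) = 1.2328727
u_A = s / sqrt(n) = 1.2328727 / sqrt(9) = 0.41095757
u_B1 = 0.324 / sqrt(6) = 0.13227245
u_B2 = 0.278 / sqrt(2) = 0.19657569
u_B3 = 0.853 / sqrt(2) = 0.60316208
uc = sqrt(0.41095757^2 + 0.13227245^2 + 0.19657569^2 + 0.60316208^2) = 0.76735169
U = k * uc = 2.58 * 0.76735169
U = 1.9798

1.9798


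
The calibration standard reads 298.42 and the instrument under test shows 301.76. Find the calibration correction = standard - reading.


Correction = standard - reading
= 298.42 - 301.76
= -3.3400

-3.3400


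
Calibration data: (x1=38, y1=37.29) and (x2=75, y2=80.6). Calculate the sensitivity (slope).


slope = (y2 - y1) / (x2 - x1)
= (80.6 - 37.29) / (75 - 38)
= 43.3100 / 37
= 1.1705

1.1705


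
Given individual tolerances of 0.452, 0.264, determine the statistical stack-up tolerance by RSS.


RSS = sqrt(0.452^2 + 0.264^2)
= sqrt(0.274)
= 0.5235

0.5235


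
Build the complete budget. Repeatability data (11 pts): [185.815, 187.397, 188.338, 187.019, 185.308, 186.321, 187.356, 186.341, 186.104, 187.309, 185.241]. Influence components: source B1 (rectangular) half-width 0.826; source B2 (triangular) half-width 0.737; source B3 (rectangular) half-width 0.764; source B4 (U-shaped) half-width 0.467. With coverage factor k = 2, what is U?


mean = (185.815 + 187.397 + 188.338 + 187.019 + 185.308 + 186.321 + 187.356 + 186.341 + 186.104 + 187.309 + 185.241) / 11 = 186.5953636
s = sqrt(sum((x - mean)^2)/(n-1)) = 0.97101506
u_A = s / sqrt(n) = 0.97101506 / sqrt(11) = 0.29277206
u_B1 = 0.826 / sqrt(3) = 0.47689132
u_B2 = 0.737 / sqrt(6) = 0.30087899
u_B3 = 0.764 / sqrt(3) = 0.44109561
u_B4 = 0.467 / sqrt(2) = 0.33021887
uc = sqrt(0.29277206^2 + 0.47689132^2 + 0.30087899^2 + 0.44109561^2 + 0.33021887^2) = 0.8409987
U = k * uc = 2 * 0.8409987
U = 1.6820

1.6820


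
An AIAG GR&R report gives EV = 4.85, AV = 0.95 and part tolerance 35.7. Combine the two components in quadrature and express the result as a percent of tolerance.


GRR = sqrt(EV^2 + AV^2) = sqrt(4.85^2 + 0.95^2) = 4.9421655
%GRR = GRR / tol * 100 = 4.9421655 / 35.7 * 100
%GRR = 13.8436

13.8436


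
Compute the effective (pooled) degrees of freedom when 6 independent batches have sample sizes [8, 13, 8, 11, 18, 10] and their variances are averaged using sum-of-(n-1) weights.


nu = sum_i (n_i - 1)
nu = ((8 - 1) + (13 - 1) + (8 - 1) + (11 - 1) + (18 - 1) + (10 - 1))
nu = 7 + 12 + 7 + 10 + 17 + 9
nu = 62

62


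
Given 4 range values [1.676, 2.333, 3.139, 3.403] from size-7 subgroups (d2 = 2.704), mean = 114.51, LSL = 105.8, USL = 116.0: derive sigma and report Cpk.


R_bar = (1.676 + 2.333 + 3.139 + 3.403) / 4 = 2.63775
sigma = R_bar / d2 = 2.63775 / 2.704 = 0.97549926
Cp = (USL - LSL)/(6*sigma) = (116.0 - 105.8)/(6*0.97549926) = 1.7427
Cpu = (116.0 - 114.51)/(3*0.97549926) = 0.5091
Cpl = (114.51 - 105.8)/(3*0.97549926) = 2.9763
Cpk = min(Cpu, Cpl) = 0.5091

0.5091


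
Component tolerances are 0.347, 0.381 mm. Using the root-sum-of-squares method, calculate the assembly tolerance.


RSS = sqrt(0.347^2 + 0.381^2)
= sqrt(0.26557)
= 0.5153

0.5153


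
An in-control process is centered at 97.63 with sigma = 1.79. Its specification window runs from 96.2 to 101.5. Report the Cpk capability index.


Cpu = (USL - mean) / (3*sigma) = (101.5 - 97.63) / (3*1.79) = 0.7207
Cpl = (mean - LSL) / (3*sigma) = (97.63 - 96.2) / (3*1.79) = 0.2663
Cpk = min(Cpu, Cpl) = 0.2663

0.2663


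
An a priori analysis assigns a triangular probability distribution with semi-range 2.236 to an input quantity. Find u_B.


u_B = half_width / sqrt(6)
u_B = 2.236 / 2.4494897
u_B = 0.9128

0.9128


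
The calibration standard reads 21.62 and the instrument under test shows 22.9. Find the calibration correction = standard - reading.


Correction = standard - reading
= 21.62 - 22.9
= -1.2800

-1.2800


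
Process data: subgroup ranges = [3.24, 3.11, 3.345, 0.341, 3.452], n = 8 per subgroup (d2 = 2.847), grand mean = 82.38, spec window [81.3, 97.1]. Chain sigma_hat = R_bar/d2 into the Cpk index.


R_bar = (3.24 + 3.11 + 3.345 + 0.341 + 3.452) / 5 = 2.6976
sigma = R_bar / d2 = 2.6976 / 2.847 = 0.94752371
Cp = (USL - LSL)/(6*sigma) = (97.1 - 81.3)/(6*0.94752371) = 2.7792
Cpu = (97.1 - 82.38)/(3*0.94752371) = 5.1784
Cpl = (82.38 - 81.3)/(3*0.94752371) = 0.3799
Cpk = min(Cpu, Cpl) = 0.3799

0.3799


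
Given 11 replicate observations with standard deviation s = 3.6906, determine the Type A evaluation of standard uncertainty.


u_A = s / sqrt(n)
u_A = 3.6906 / sqrt(11)
u_A = 3.6906 / 3.3166248
u_A = 1.1128

1.1128


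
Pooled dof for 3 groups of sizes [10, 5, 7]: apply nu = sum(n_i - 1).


nu = sum_i (n_i - 1)
nu = ((10 - 1) + (5 - 1) + (7 - 1))
nu = 9 + 4 + 6
nu = 19

19


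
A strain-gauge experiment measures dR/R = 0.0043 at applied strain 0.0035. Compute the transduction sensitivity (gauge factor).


GF = (dR/R) / epsilon
= 0.0043 / 0.0035
= 1.2286

1.2286


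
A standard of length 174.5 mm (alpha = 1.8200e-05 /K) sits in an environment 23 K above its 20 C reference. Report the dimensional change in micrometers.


dL = L * alpha * dT
= 174.5 * 1.8200e-05 * 23
= 0.0730457 mm
dL_um = 0.0730457 * 1000 = 73.0457 um

73.0457


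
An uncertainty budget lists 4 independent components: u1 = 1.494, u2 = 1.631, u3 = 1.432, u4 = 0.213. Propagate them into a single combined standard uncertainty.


uc = sqrt(1.494^2 + 1.631^2 + 1.432^2 + 0.213^2)
uc = sqrt(6.98819)
uc = 2.6435

2.6435


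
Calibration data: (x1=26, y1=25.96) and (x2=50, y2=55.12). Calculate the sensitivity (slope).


slope = (y2 - y1) / (x2 - x1)
= (55.12 - 25.96) / (50 - 26)
= 29.1600 / 24
= 1.2150

1.2150


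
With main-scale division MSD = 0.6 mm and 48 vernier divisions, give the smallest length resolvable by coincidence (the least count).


LC = MSD / n_div
= 0.6 / 48
= 0.0125

0.0125


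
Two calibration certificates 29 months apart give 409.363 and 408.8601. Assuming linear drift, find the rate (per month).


rate = (v2 - v1) / months
= (408.8601 - 409.363) / 29
= -0.5029 / 29
= -0.0173

-0.0173


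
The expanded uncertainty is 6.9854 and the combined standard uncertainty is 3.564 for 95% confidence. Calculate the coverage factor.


k = U / uc
k = 6.9854 / 3.564
k = 1.96

1.96


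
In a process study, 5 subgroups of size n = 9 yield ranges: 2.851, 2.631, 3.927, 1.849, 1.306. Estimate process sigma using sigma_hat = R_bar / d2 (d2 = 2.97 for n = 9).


R_bar = (2.851 + 2.631 + 3.927 + 1.849 + 1.306) / 5
R_bar = 12.564 / 5 = 2.5128
sigma_hat = R_bar / d2 = 2.5128 / 2.97 = 0.8461

0.8461


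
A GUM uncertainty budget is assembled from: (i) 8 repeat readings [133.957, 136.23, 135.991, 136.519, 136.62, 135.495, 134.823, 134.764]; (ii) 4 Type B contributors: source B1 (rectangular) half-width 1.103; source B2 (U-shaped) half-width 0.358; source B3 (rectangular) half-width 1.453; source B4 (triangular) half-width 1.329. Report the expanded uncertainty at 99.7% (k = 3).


mean = (133.957 + 136.23 + 135.991 + 136.519 + 136.62 + 135.495 + 134.823 + 134.764) / 8 = 135.549875
s = sqrt(sum((x - mean)^2)/(n-1)) = 0.95825294
u_A = s / sqrt(n) = 0.95825294 / sqrt(8) = 0.33879358
u_B1 = 1.103 / sqrt(3) = 0.63681735
u_B2 = 0.358 / sqrt(2) = 0.25314423
u_B3 = 1.453 / sqrt(3) = 0.83888994
u_B4 = 1.329 / sqrt(6) = 0.54256198
uc = sqrt(0.33879358^2 + 0.63681735^2 + 0.25314423^2 + 0.83888994^2 + 0.54256198^2) = 1.2579782
U = k * uc = 3 * 1.2579782
U = 3.7739

3.7739


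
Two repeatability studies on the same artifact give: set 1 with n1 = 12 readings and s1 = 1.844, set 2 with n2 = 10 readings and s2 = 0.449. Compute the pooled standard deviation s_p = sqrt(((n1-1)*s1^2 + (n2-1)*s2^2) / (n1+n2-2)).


s_p = sqrt(((n1-1)*s1^2 + (n2-1)*s2^2) / (n1+n2-2))
numerator = (12-1)*1.844^2 + (10-1)*0.449^2 = 37.403696 + 1.814409 = 39.218105
denominator = 12 + 10 - 2 = 20
s_p^2 = 39.218105 / 20 = 1.9609053
s_p = sqrt(1.9609053) = 1.4003

1.4003


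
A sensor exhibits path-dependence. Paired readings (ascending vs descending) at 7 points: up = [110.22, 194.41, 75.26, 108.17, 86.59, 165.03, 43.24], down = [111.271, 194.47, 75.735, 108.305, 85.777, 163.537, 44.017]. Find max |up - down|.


|110.22 - 111.271| = 1.0510
|194.41 - 194.47| = 0.0600
|75.26 - 75.735| = 0.4750
|108.17 - 108.305| = 0.1350
|86.59 - 85.777| = 0.8130
|165.03 - 163.537| = 1.4930
|43.24 - 44.017| = 0.7770
hysteresis = max(diffs) = 1.4930

1.4930


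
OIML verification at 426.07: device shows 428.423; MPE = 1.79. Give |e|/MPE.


e = indication - reference = 428.423 - 426.07 = 2.3530
|e| = 2.3530
ratio = |e| / MPE = 2.3530 / 1.79
ratio = 1.3145

1.3145


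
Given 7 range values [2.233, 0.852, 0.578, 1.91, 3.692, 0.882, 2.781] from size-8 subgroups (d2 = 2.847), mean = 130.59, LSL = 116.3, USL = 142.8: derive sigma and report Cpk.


R_bar = (2.233 + 0.852 + 0.578 + 1.91 + 3.692 + 0.882 + 2.781) / 7 = 1.8468571
sigma = R_bar / d2 = 1.8468571 / 2.847 = 0.64870288
Cp = (USL - LSL)/(6*sigma) = (142.8 - 116.3)/(6*0.64870288) = 6.8085
Cpu = (142.8 - 130.59)/(3*0.64870288) = 6.2741
Cpl = (130.59 - 116.3)/(3*0.64870288) = 7.3429
Cpk = min(Cpu, Cpl) = 6.2741

6.2741


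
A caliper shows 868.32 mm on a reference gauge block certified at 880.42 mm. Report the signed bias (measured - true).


Systematic error = measured - true
= 868.32 - 880.42
= -12.1000

-12.1000


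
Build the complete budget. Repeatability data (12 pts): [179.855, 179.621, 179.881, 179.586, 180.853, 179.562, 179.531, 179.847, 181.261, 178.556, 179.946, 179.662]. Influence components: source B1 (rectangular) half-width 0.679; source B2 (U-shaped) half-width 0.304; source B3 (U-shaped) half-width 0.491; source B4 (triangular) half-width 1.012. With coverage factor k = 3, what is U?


mean = (179.855 + 179.621 + 179.881 + 179.586 + 180.853 + 179.562 + 179.531 + 179.847 + 181.261 + 178.556 + 179.946 + 179.662) / 12 = 179.84675
s = sqrt(sum((x - mean)^2)/(n-1)) = 0.67579154
u_A = s / sqrt(n) = 0.67579154 / sqrt(12) = 0.19508421
u_B1 = 0.679 / sqrt(3) = 0.39202083
u_B2 = 0.304 / sqrt(2) = 0.21496046
u_B3 = 0.491 / sqrt(2) = 0.34718943
u_B4 = 1.012 / sqrt(6) = 0.41314727
uc = sqrt(0.19508421^2 + 0.39202083^2 + 0.21496046^2 + 0.34718943^2 + 0.41314727^2) = 0.72744577
U = k * uc = 3 * 0.72744577
U = 2.1823

2.1823


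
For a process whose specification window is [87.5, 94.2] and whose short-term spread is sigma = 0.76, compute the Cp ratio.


Cp = (USL - LSL) / (6 * sigma)
= (94.2 - 87.5) / (6 * 0.76)
= 6.7000 / 4.5600
= 1.4693

1.4693


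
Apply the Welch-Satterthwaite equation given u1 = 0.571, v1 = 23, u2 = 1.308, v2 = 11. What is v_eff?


uc = sqrt(u1^2 + u2^2) = sqrt(0.571^2 + 1.308^2) = 1.4272018
v_eff = uc^4 / (u1^4/v1 + u2^4/v2)
= 1.4272018^4 / (0.571^4/23 + 1.308^4/11)
= 4.1489819 / 0.27071782
v_eff = 15.3259

15.3259


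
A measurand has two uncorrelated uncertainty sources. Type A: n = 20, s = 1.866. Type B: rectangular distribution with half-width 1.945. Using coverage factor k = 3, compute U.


u_A = s / sqrt(n) = 1.866 / sqrt(20) = 0.41725028
u_B = half_width / sqrt(3) = 1.945 / sqrt(3) = 1.1229463
uc = sqrt(u_A^2 + u_B^2) = sqrt(0.41725028^2 + 1.1229463^2) = 1.1979592
U = k * uc = 3 * 1.1979592
U = 3.5939

3.5939


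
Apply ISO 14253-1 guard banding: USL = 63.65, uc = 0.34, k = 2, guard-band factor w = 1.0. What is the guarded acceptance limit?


U = k * uc = 2 * 0.34 = 0.68
guard band g = w * U = 1.0 * 0.68 = 0.68
AL = USL - g = 63.65 - 0.68
AL = 62.9700

62.9700


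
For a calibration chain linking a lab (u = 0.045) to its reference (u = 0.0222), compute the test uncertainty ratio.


TUR = u_lab / u_ref
= 0.045 / 0.0222
= 2.0270

2.0270


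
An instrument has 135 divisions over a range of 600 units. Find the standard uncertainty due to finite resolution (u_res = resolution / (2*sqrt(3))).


resolution = range / divisions
resolution = 600 / 135 = 4.4444444
u_res = resolution / (2*sqrt(3))
u_res = 4.4444444 / 3.4641016
u_res = 1.2830

1.2830


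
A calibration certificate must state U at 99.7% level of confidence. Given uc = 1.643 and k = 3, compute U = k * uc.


U = k * uc
U = 3 * 1.643
U = 4.9290

4.9290


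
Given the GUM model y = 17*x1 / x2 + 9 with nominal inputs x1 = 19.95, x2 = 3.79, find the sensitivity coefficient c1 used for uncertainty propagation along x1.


y = 17*x1 / x2 + 9
dy/dx1 = 17/x2
Evaluate at x2 = 3.79: c1 = 17 / 3.79
c1 = 4.4855

4.4855


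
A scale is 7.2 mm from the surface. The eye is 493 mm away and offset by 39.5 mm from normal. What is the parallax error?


error = h * offset / d
= 7.2 * 39.5 / 493
= 0.5769

0.5769


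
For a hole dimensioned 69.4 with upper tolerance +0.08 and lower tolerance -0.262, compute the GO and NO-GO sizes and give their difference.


GO = nominal - lower_tol (smallest hole = maximum material condition)
GO = 69.4 - 0.262 = 69.138
NO-GO = nominal + upper_tol (largest hole = least material condition)
NO-GO = 69.4 + 0.08 = 69.48
spread = NO-GO - GO = 69.48 - 69.138 = 0.3420

0.3420


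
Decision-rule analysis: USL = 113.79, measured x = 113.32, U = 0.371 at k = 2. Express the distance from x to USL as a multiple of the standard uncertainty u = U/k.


u = U / k = 0.371 / 2 = 0.1855
margin = |USL - x| = |113.79 - 113.32| = 0.47
z = margin / u = 0.47 / 0.1855
z = 2.5337

2.5337


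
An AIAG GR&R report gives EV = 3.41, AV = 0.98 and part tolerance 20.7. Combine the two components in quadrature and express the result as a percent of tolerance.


GRR = sqrt(EV^2 + AV^2) = sqrt(3.41^2 + 0.98^2) = 3.5480276
%GRR = GRR / tol * 100 = 3.5480276 / 20.7 * 100
%GRR = 17.1402

17.1402


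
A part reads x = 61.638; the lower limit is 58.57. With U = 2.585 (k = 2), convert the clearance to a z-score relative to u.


u = U / k = 2.585 / 2 = 1.2925
margin = |LSL - x| = |58.57 - 61.638| = 3.068
z = margin / u = 3.068 / 1.2925
z = 2.3737

2.3737


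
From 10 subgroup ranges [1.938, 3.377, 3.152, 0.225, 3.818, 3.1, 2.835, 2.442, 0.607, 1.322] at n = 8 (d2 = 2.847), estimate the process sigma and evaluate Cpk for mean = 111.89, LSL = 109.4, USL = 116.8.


R_bar = (1.938 + 3.377 + 3.152 + 0.225 + 3.818 + 3.1 + 2.835 + 2.442 + 0.607 + 1.322) / 10 = 2.2816
sigma = R_bar / d2 = 2.2816 / 2.847 = 0.80140499
Cp = (USL - LSL)/(6*sigma) = (116.8 - 109.4)/(6*0.80140499) = 1.5390
Cpu = (116.8 - 111.89)/(3*0.80140499) = 2.0422
Cpl = (111.89 - 109.4)/(3*0.80140499) = 1.0357
Cpk = min(Cpu, Cpl) = 1.0357

1.0357


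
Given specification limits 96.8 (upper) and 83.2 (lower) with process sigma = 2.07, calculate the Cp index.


Cp = (USL - LSL) / (6 * sigma)
= (96.8 - 83.2) / (6 * 2.07)
= 13.6000 / 12.4200
= 1.0950

1.0950


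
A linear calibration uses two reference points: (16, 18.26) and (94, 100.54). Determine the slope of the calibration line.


slope = (y2 - y1) / (x2 - x1)
= (100.54 - 18.26) / (94 - 16)
= 82.2800 / 78
= 1.0549

1.0549


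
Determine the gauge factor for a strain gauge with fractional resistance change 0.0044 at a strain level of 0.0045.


GF = (dR/R) / epsilon
= 0.0044 / 0.0045
= 0.9778

0.9778


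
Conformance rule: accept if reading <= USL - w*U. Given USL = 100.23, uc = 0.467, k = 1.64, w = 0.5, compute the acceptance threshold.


U = k * uc = 1.64 * 0.467 = 0.76588
guard band g = w * U = 0.5 * 0.76588 = 0.38294
AL = USL - g = 100.23 - 0.38294
AL = 99.8471

99.8471


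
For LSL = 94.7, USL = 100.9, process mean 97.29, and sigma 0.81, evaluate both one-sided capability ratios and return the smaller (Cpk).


Cpu = (USL - mean) / (3*sigma) = (100.9 - 97.29) / (3*0.81) = 1.4856
Cpl = (mean - LSL) / (3*sigma) = (97.29 - 94.7) / (3*0.81) = 1.0658
Cpk = min(Cpu, Cpl) = 1.0658

1.0658


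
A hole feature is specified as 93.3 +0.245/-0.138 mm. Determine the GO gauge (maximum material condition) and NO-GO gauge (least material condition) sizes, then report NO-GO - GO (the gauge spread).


GO = nominal - lower_tol (smallest hole = maximum material condition)
GO = 93.3 - 0.138 = 93.162
NO-GO = nominal + upper_tol (largest hole = least material condition)
NO-GO = 93.3 + 0.245 = 93.545
spread = NO-GO - GO = 93.545 - 93.162 = 0.3830

0.3830


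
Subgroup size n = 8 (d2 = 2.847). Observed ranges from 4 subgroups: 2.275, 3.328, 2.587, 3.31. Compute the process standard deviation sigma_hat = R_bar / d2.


R_bar = (2.275 + 3.328 + 2.587 + 3.31) / 4
R_bar = 11.5 / 4 = 2.875
sigma_hat = R_bar / d2 = 2.875 / 2.847 = 1.0098

1.0098


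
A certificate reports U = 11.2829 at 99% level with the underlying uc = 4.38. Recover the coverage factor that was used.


k = U / uc
k = 11.2829 / 4.38
k = 2.576

2.576


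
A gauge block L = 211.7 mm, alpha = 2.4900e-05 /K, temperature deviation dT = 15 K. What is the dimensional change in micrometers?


dL = L * alpha * dT
= 211.7 * 2.4900e-05 * 15
= 0.0790699 mm
dL_um = 0.0790699 * 1000 = 79.0699 um

79.0699


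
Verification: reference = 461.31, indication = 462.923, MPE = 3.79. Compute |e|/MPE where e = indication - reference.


e = indication - reference = 462.923 - 461.31 = 1.6130
|e| = 1.6130
ratio = |e| / MPE = 1.6130 / 3.79
ratio = 0.4256

0.4256


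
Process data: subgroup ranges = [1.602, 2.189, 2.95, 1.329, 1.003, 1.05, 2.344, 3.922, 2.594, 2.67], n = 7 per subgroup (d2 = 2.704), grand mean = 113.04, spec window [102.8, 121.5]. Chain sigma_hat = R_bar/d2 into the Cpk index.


R_bar = (1.602 + 2.189 + 2.95 + 1.329 + 1.003 + 1.05 + 2.344 + 3.922 + 2.594 + 2.67) / 10 = 2.1653
sigma = R_bar / d2 = 2.1653 / 2.704 = 0.80077663
Cp = (USL - LSL)/(6*sigma) = (121.5 - 102.8)/(6*0.80077663) = 3.8921
Cpu = (121.5 - 113.04)/(3*0.80077663) = 3.5216
Cpl = (113.04 - 102.8)/(3*0.80077663) = 4.2625
Cpk = min(Cpu, Cpl) = 3.5216

3.5216


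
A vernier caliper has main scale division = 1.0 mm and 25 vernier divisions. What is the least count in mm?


LC = MSD / n_div
= 1.0 / 25
= 0.0400

0.0400


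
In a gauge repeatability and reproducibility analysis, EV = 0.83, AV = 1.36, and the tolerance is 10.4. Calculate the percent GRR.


GRR = sqrt(EV^2 + AV^2) = sqrt(0.83^2 + 1.36^2) = 1.5932671
%GRR = GRR / tol * 100 = 1.5932671 / 10.4 * 100
%GRR = 15.3199

15.3199


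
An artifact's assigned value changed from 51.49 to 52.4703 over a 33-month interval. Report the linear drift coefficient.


rate = (v2 - v1) / months
= (52.4703 - 51.49) / 33
= 0.9803 / 33
= 0.0297

0.0297


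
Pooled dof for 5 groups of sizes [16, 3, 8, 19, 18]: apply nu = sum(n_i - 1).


nu = sum_i (n_i - 1)
nu = ((16 - 1) + (3 - 1) + (8 - 1) + (19 - 1) + (18 - 1))
nu = 15 + 2 + 7 + 18 + 17
nu = 59

59


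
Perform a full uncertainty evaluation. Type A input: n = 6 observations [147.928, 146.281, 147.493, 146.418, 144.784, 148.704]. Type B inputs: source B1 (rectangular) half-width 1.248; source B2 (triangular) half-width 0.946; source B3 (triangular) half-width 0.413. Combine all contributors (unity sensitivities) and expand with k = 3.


mean = (147.928 + 146.281 + 147.493 + 146.418 + 144.784 + 148.704) / 6 = 146.9346667
s = sqrt(sum((x - mean)^2)/(n-1)) = 1.3963223
u_A = s / sqrt(n) = 1.3963223 / sqrt(6) = 0.57004619
u_B1 = 1.248 / sqrt(3) = 0.72053314
u_B2 = 0.946 / sqrt(6) = 0.38620288
u_B3 = 0.413 / sqrt(6) = 0.16860654
uc = sqrt(0.57004619^2 + 0.72053314^2 + 0.38620288^2 + 0.16860654^2) = 1.0107925
U = k * uc = 3 * 1.0107925
U = 3.0324

3.0324


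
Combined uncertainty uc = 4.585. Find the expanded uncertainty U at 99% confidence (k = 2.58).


U = k * uc
U = 2.58 * 4.585
U = 11.8293

11.8293


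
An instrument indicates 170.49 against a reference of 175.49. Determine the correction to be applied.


Correction = standard - reading
= 175.49 - 170.49
= 5.0000

5.0000


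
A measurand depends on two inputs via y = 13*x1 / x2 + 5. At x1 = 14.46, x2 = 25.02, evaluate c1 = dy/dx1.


y = 13*x1 / x2 + 5
dy/dx1 = 13/x2
Evaluate at x2 = 25.02: c1 = 13 / 25.02
c1 = 0.5196

0.5196


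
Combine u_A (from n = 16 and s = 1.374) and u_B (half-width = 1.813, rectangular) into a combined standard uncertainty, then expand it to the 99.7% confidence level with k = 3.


u_A = s / sqrt(n) = 1.374 / sqrt(16) = 0.3435
u_B = half_width / sqrt(3) = 1.813 / sqrt(3) = 1.046736
uc = sqrt(u_A^2 + u_B^2) = sqrt(0.3435^2 + 1.046736^2) = 1.1016572
U = k * uc = 3 * 1.1016572
U = 3.3050

3.3050


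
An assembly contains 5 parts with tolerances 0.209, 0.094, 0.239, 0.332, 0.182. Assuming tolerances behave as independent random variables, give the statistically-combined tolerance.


RSS = sqrt(0.209^2 + 0.094^2 + 0.239^2 + 0.332^2 + 0.182^2)
= sqrt(0.252986)
= 0.5030

0.5030


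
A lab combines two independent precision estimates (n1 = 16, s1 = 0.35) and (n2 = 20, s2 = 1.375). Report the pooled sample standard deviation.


s_p = sqrt(((n1-1)*s1^2 + (n2-1)*s2^2) / (n1+n2-2))
numerator = (16-1)*0.35^2 + (20-1)*1.375^2 = 1.8375 + 35.921875 = 37.759375
denominator = 16 + 20 - 2 = 34
s_p^2 = 37.759375 / 34 = 1.1105699
s_p = sqrt(1.1105699) = 1.0538

1.0538


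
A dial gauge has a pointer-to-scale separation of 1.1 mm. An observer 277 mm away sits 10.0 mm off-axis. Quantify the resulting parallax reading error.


error = h * offset / d
= 1.1 * 10.0 / 277
= 0.0397

0.0397


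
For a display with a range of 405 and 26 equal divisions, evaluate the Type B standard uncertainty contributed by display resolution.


resolution = range / divisions
resolution = 405 / 26 = 15.576923
u_res = resolution / (2*sqrt(3))
u_res = 15.576923 / 3.4641016
u_res = 4.4967

4.4967


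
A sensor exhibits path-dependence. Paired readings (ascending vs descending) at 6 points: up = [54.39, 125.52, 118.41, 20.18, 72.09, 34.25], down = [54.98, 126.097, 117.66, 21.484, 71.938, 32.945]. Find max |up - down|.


|54.39 - 54.98| = 0.5900
|125.52 - 126.097| = 0.5770
|118.41 - 117.66| = 0.7500
|20.18 - 21.484| = 1.3040
|72.09 - 71.938| = 0.1520
|34.25 - 32.945| = 1.3050
hysteresis = max(diffs) = 1.3050

1.3050


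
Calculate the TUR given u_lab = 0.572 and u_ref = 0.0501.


TUR = u_lab / u_ref
= 0.572 / 0.0501
= 11.4172

11.4172


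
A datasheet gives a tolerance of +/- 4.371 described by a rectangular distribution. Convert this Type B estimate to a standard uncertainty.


u_B = half_width / sqrt(3)
u_B = 4.371 / 1.7320508
u_B = 2.5236

2.5236


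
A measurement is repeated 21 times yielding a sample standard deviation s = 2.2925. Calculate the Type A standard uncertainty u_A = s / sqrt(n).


u_A = s / sqrt(n)
u_A = 2.2925 / sqrt(21)
u_A = 2.2925 / 4.5825757
u_A = 0.5003

0.5003


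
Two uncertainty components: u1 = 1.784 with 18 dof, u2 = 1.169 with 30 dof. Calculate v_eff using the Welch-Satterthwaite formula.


uc = sqrt(u1^2 + u2^2) = sqrt(1.784^2 + 1.169^2) = 2.1328894
v_eff = uc^4 / (u1^4/v1 + u2^4/v2)
= 2.1328894^4 / (1.784^4/18 + 1.169^4/30)
= 20.695377 / 0.62498848
v_eff = 33.1132

33.1132


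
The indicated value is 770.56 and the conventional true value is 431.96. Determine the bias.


Systematic error = measured - true
= 770.56 - 431.96
= 338.6000

338.6000


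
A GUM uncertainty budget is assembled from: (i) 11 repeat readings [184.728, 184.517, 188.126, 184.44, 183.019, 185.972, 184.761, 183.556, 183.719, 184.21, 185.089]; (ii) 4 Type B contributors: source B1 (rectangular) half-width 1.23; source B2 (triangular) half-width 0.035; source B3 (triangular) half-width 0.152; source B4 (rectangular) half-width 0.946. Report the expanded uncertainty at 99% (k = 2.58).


mean = (184.728 + 184.517 + 188.126 + 184.44 + 183.019 + 185.972 + 184.761 + 183.556 + 183.719 + 184.21 + 185.089) / 11 = 184.7397273
s = sqrt(sum((x - mean)^2)/(n-1)) = 1.375935
u_A = s / sqrt(n) = 1.375935 / sqrt(11) = 0.41486001
u_B1 = 1.23 / sqrt(3) = 0.71014083
u_B2 = 0.035 / sqrt(6) = 0.01428869
u_B3 = 0.152 / sqrt(6) = 0.06205374
u_B4 = 0.946 / sqrt(3) = 0.54617335
uc = sqrt(0.41486001^2 + 0.71014083^2 + 0.01428869^2 + 0.06205374^2 + 0.54617335^2) = 0.98932754
U = k * uc = 2.58 * 0.98932754
U = 2.5525

2.5525


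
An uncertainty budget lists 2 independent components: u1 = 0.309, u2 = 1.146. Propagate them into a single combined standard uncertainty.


uc = sqrt(0.309^2 + 1.146^2)
uc = sqrt(1.408797)
uc = 1.1869

1.1869


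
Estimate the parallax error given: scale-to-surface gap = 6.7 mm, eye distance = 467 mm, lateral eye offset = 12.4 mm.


error = h * offset / d
= 6.7 * 12.4 / 467
= 0.1779

0.1779


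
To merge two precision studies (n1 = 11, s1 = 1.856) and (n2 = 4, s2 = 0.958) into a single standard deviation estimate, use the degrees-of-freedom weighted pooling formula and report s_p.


s_p = sqrt(((n1-1)*s1^2 + (n2-1)*s2^2) / (n1+n2-2))
numerator = (11-1)*1.856^2 + (4-1)*0.958^2 = 34.44736 + 2.753292 = 37.200652
denominator = 11 + 4 - 2 = 13
s_p^2 = 37.200652 / 13 = 2.8615886
s_p = sqrt(2.8615886) = 1.6916

1.6916


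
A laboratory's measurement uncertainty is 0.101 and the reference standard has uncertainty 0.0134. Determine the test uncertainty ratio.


TUR = u_lab / u_ref
= 0.101 / 0.0134
= 7.5373

7.5373


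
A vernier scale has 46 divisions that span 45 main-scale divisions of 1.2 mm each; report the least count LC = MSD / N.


LC = MSD / n_div
= 1.2 / 46
= 0.0261

0.0261


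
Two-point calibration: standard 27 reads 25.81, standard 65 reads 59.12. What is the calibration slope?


slope = (y2 - y1) / (x2 - x1)
= (59.12 - 25.81) / (65 - 27)
= 33.3100 / 38
= 0.8766

0.8766


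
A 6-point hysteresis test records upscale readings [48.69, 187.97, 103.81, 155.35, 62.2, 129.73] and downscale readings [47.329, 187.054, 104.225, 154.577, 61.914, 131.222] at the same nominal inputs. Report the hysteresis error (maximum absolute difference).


|48.69 - 47.329| = 1.3610
|187.97 - 187.054| = 0.9160
|103.81 - 104.225| = 0.4150
|155.35 - 154.577| = 0.7730
|62.2 - 61.914| = 0.2860
|129.73 - 131.222| = 1.4920
hysteresis = max(diffs) = 1.4920

1.4920


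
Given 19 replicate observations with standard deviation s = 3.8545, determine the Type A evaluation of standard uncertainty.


u_A = s / sqrt(n)
u_A = 3.8545 / sqrt(19)
u_A = 3.8545 / 4.3588989
u_A = 0.8843

0.8843


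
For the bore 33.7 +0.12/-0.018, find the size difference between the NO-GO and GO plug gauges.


GO = nominal - lower_tol (smallest hole = maximum material condition)
GO = 33.7 - 0.018 = 33.682
NO-GO = nominal + upper_tol (largest hole = least material condition)
NO-GO = 33.7 + 0.12 = 33.82
spread = NO-GO - GO = 33.82 - 33.682 = 0.1380

0.1380


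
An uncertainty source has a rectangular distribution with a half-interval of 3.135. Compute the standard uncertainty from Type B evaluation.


u_B = half_width / sqrt(3)
u_B = 3.135 / 1.7320508
u_B = 1.8100

1.8100


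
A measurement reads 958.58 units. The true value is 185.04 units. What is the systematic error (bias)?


Systematic error = measured - true
= 958.58 - 185.04
= 773.5400

773.5400


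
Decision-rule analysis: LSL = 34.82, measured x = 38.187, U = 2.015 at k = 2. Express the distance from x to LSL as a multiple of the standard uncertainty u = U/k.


u = U / k = 2.015 / 2 = 1.0075
margin = |LSL - x| = |34.82 - 38.187| = 3.367
z = margin / u = 3.367 / 1.0075
z = 3.3419

3.3419


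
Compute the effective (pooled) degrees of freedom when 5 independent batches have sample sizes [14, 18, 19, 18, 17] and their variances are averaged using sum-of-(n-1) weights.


nu = sum_i (n_i - 1)
nu = ((14 - 1) + (18 - 1) + (19 - 1) + (18 - 1) + (17 - 1))
nu = 13 + 17 + 18 + 17 + 16
nu = 81

81


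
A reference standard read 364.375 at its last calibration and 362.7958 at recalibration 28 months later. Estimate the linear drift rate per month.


rate = (v2 - v1) / months
= (362.7958 - 364.375) / 28
= -1.5792 / 28
= -0.0564

-0.0564


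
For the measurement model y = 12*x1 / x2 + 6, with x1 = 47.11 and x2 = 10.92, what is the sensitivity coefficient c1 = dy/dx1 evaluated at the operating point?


y = 12*x1 / x2 + 6
dy/dx1 = 12/x2
Evaluate at x2 = 10.92: c1 = 12 / 10.92
c1 = 1.0989

1.0989


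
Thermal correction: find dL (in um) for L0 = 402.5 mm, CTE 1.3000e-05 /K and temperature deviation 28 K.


dL = L * alpha * dT
= 402.5 * 1.3000e-05 * 28
= 0.1465100 mm
dL_um = 0.1465100 * 1000 = 146.5100 um

146.5100


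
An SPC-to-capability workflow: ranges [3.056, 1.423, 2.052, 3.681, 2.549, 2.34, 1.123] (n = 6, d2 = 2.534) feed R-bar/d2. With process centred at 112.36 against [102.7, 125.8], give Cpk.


R_bar = (3.056 + 1.423 + 2.052 + 3.681 + 2.549 + 2.34 + 1.123) / 7 = 2.3177143
sigma = R_bar / d2 = 2.3177143 / 2.534 = 0.91464653
Cp = (USL - LSL)/(6*sigma) = (125.8 - 102.7)/(6*0.91464653) = 4.2093
Cpu = (125.8 - 112.36)/(3*0.91464653) = 4.8981
Cpl = (112.36 - 102.7)/(3*0.91464653) = 3.5205
Cpk = min(Cpu, Cpl) = 3.5205

3.5205


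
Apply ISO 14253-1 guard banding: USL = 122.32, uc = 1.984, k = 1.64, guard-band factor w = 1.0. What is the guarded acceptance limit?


U = k * uc = 1.64 * 1.984 = 3.25376
guard band g = w * U = 1.0 * 3.25376 = 3.25376
AL = USL - g = 122.32 - 3.25376
AL = 119.0662

119.0662


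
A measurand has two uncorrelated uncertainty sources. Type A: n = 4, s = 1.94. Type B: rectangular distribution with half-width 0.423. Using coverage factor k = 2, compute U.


u_A = s / sqrt(n) = 1.94 / sqrt(4) = 0.97
u_B = half_width / sqrt(3) = 0.423 / sqrt(3) = 0.24421916
uc = sqrt(u_A^2 + u_B^2) = sqrt(0.97^2 + 0.24421916^2) = 1.0002715
U = k * uc = 2 * 1.0002715
U = 2.0005

2.0005


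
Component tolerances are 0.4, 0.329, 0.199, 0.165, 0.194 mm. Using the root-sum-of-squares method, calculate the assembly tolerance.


RSS = sqrt(0.4^2 + 0.329^2 + 0.199^2 + 0.165^2 + 0.194^2)
= sqrt(0.372703)
= 0.6105

0.6105


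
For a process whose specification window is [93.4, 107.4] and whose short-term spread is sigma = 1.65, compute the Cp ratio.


Cp = (USL - LSL) / (6 * sigma)
= (107.4 - 93.4) / (6 * 1.65)
= 14.0000 / 9.9000
= 1.4141

1.4141


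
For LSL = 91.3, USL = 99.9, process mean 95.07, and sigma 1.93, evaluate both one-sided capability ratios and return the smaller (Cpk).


Cpu = (USL - mean) / (3*sigma) = (99.9 - 95.07) / (3*1.93) = 0.8342
Cpl = (mean - LSL) / (3*sigma) = (95.07 - 91.3) / (3*1.93) = 0.6511
Cpk = min(Cpu, Cpl) = 0.6511

0.6511


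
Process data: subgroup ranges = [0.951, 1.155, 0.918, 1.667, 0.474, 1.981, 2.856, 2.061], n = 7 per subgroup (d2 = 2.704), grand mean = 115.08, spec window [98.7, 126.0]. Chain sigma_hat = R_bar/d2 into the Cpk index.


R_bar = (0.951 + 1.155 + 0.918 + 1.667 + 0.474 + 1.981 + 2.856 + 2.061) / 8 = 1.507875
sigma = R_bar / d2 = 1.507875 / 2.704 = 0.55764608
Cp = (USL - LSL)/(6*sigma) = (126.0 - 98.7)/(6*0.55764608) = 8.1593
Cpu = (126.0 - 115.08)/(3*0.55764608) = 6.5274
Cpl = (115.08 - 98.7)/(3*0.55764608) = 9.7912
Cpk = min(Cpu, Cpl) = 6.5274

6.5274


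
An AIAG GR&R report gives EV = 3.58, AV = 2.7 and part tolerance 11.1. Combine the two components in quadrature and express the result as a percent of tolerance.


GRR = sqrt(EV^2 + AV^2) = sqrt(3.58^2 + 2.7^2) = 4.4840161
%GRR = GRR / tol * 100 = 4.4840161 / 11.1 * 100
%GRR = 40.3965

40.3965


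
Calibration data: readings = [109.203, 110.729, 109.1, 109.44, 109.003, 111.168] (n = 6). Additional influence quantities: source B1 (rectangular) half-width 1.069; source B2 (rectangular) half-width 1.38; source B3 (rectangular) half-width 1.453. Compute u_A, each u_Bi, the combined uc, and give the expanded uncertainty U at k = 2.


mean = (109.203 + 110.729 + 109.1 + 109.44 + 109.003 + 111.168) / 6 = 109.7738333
s = sqrt(sum((x - mean)^2)/(n-1)) = 0.93183419
u_A = s / sqrt(n) = 0.93183419 / sqrt(6) = 0.38041972
u_B1 = 1.069 / sqrt(3) = 0.61718744
u_B2 = 1.38 / sqrt(3) = 0.79674337
u_B3 = 1.453 / sqrt(3) = 0.83888994
uc = sqrt(0.38041972^2 + 0.61718744^2 + 0.79674337^2 + 0.83888994^2) = 1.3653482
U = k * uc = 2 * 1.3653482
U = 2.7307

2.7307


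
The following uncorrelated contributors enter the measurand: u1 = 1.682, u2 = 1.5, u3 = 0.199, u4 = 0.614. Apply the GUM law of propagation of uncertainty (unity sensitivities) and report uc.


uc = sqrt(1.682^2 + 1.5^2 + 0.199^2 + 0.614^2)
uc = sqrt(5.495721)
uc = 2.3443

2.3443


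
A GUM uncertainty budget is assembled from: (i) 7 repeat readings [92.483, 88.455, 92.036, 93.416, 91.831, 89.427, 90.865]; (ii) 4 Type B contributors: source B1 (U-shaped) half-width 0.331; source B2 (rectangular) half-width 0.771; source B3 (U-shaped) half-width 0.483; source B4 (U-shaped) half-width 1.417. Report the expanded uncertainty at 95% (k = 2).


mean = (92.483 + 88.455 + 92.036 + 93.416 + 91.831 + 89.427 + 90.865) / 7 = 91.21614286
s = sqrt(sum((x - mean)^2)/(n-1)) = 1.7532235
u_A = s / sqrt(n) = 1.7532235 / sqrt(7) = 0.6626562
u_B1 = 0.331 / sqrt(2) = 0.23405234
u_B2 = 0.771 / sqrt(3) = 0.44513706
u_B3 = 0.483 / sqrt(2) = 0.34153258
u_B4 = 1.417 / sqrt(2) = 1.0019703
uc = sqrt(0.6626562^2 + 0.23405234^2 + 0.44513706^2 + 0.34153258^2 + 1.0019703^2) = 1.3463394
U = k * uc = 2 * 1.3463394
U = 2.6927

2.6927


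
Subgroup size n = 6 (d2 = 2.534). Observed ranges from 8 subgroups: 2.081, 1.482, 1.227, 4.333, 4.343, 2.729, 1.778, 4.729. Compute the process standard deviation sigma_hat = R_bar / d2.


R_bar = (2.081 + 1.482 + 1.227 + 4.333 + 4.343 + 2.729 + 1.778 + 4.729) / 8
R_bar = 22.702 / 8 = 2.83775
sigma_hat = R_bar / d2 = 2.83775 / 2.534 = 1.1199

1.1199


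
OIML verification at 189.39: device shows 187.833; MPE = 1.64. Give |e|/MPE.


e = indication - reference = 187.833 - 189.39 = -1.5570
|e| = 1.5570
ratio = |e| / MPE = 1.5570 / 1.64
ratio = 0.9494

0.9494


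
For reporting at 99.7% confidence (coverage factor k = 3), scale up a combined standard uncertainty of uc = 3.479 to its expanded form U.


U = k * uc
U = 3 * 3.479
U = 10.4370

10.4370


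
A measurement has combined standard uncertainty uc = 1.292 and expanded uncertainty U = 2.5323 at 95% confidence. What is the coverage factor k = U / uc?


k = U / uc
k = 2.5323 / 1.292
k = 1.96

1.96


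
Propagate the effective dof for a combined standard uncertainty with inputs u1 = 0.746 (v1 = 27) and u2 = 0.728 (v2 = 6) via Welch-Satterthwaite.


uc = sqrt(u1^2 + u2^2) = sqrt(0.746^2 + 0.728^2) = 1.0423531
v_eff = uc^4 / (u1^4/v1 + u2^4/v2)
= 1.0423531^4 / (0.746^4/27 + 0.728^4/6)
= 1.1804822 / 0.058284583
v_eff = 20.2538

20.2538


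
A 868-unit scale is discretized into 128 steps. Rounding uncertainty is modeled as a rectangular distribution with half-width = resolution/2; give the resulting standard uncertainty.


resolution = range / divisions
resolution = 868 / 128 = 6.78125
u_res = resolution / (2*sqrt(3))
u_res = 6.78125 / 3.4641016
u_res = 1.9576

1.9576


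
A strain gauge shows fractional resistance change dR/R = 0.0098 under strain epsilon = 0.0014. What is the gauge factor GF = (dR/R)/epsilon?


GF = (dR/R) / epsilon
= 0.0098 / 0.0014
= 7.0000

7.0000


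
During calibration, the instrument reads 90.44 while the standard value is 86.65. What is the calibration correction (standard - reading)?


Correction = standard - reading
= 86.65 - 90.44
= -3.7900

-3.7900


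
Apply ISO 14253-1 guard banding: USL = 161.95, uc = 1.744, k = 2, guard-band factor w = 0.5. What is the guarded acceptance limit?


U = k * uc = 2 * 1.744 = 3.488
guard band g = w * U = 0.5 * 3.488 = 1.744
AL = USL - g = 161.95 - 1.744
AL = 160.2060

160.2060


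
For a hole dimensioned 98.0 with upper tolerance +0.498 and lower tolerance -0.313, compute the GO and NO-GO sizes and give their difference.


GO = nominal - lower_tol (smallest hole = maximum material condition)
GO = 98.0 - 0.313 = 97.687
NO-GO = nominal + upper_tol (largest hole = least material condition)
NO-GO = 98.0 + 0.498 = 98.498
spread = NO-GO - GO = 98.498 - 97.687 = 0.8110

0.8110


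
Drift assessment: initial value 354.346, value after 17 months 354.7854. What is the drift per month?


rate = (v2 - v1) / months
= (354.7854 - 354.346) / 17
= 0.4394 / 17
= 0.0258

0.0258


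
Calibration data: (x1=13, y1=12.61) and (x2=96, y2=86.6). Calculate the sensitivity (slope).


slope = (y2 - y1) / (x2 - x1)
= (86.6 - 12.61) / (96 - 13)
= 73.9900 / 83
= 0.8914

0.8914


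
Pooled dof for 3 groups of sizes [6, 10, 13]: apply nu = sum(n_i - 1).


nu = sum_i (n_i - 1)
nu = ((6 - 1) + (10 - 1) + (13 - 1))
nu = 5 + 9 + 12
nu = 26

26


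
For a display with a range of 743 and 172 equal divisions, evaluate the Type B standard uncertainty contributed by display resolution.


resolution = range / divisions
resolution = 743 / 172 = 4.3197674
u_res = resolution / (2*sqrt(3))
u_res = 4.3197674 / 3.4641016
u_res = 1.2470

1.2470


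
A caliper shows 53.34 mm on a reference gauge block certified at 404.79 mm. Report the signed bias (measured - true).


Systematic error = measured - true
= 53.34 - 404.79
= -351.4500

-351.4500


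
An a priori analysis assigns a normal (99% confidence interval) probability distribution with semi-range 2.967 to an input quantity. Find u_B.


u_B = half_width / 2.576
u_B = 2.967 / 2.576
u_B = 1.1518

1.1518


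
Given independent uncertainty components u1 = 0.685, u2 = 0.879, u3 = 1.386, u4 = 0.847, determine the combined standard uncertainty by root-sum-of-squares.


uc = sqrt(0.685^2 + 0.879^2 + 1.386^2 + 0.847^2)
uc = sqrt(3.880271)
uc = 1.9698

1.9698


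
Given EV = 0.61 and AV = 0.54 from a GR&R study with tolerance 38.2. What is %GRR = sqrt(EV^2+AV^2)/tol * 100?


GRR = sqrt(EV^2 + AV^2) = sqrt(0.61^2 + 0.54^2) = 0.81467785
%GRR = GRR / tol * 100 = 0.81467785 / 38.2 * 100
%GRR = 2.1327

2.1327


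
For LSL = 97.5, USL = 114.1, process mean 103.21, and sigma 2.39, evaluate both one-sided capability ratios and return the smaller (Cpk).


Cpu = (USL - mean) / (3*sigma) = (114.1 - 103.21) / (3*2.39) = 1.5188
Cpl = (mean - LSL) / (3*sigma) = (103.21 - 97.5) / (3*2.39) = 0.7964
Cpk = min(Cpu, Cpl) = 0.7964

0.7964


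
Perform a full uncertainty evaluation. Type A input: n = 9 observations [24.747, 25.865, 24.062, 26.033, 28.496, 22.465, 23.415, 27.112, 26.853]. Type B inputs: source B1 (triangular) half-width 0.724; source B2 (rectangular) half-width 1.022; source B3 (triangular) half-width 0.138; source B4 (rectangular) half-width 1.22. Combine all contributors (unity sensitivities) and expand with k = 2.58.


mean = (24.747 + 25.865 + 24.062 + 26.033 + 28.496 + 22.465 + 23.415 + 27.112 + 26.853) / 9 = 25.44977778
s = sqrt(sum((x - mean)^2)/(n-1)) = 1.9362685
u_A = s / sqrt(n) = 1.9362685 / sqrt(9) = 0.64542283
u_B1 = 0.724 / sqrt(6) = 0.29557176
u_B2 = 1.022 / sqrt(3) = 0.59005198
u_B3 = 0.138 / sqrt(6) = 0.056338264
u_B4 = 1.22 / sqrt(3) = 0.70436733
uc = sqrt(0.64542283^2 + 0.29557176^2 + 0.59005198^2 + 0.056338264^2 + 0.70436733^2) = 1.1624982
U = k * uc = 2.58 * 1.1624982
U = 2.9992

2.9992


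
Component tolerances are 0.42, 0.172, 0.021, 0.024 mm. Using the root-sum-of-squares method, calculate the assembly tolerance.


RSS = sqrt(0.42^2 + 0.172^2 + 0.021^2 + 0.024^2)
= sqrt(0.207001)
= 0.4550

0.4550


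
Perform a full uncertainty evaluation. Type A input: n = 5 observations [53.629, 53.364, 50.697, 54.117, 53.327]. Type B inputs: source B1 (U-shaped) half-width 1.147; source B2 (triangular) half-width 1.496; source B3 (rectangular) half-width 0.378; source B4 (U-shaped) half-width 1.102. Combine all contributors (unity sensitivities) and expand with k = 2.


mean = (53.629 + 53.364 + 50.697 + 54.117 + 53.327) / 5 = 53.0268
s = sqrt(sum((x - mean)^2)/(n-1)) = 1.3400534
u_A = s / sqrt(n) = 1.3400534 / sqrt(5) = 0.5992901
u_B1 = 1.147 / sqrt(2) = 0.81105148
u_B2 = 1.496 / sqrt(6) = 0.61073944
u_B3 = 0.378 / sqrt(3) = 0.2182384
u_B4 = 1.102 / sqrt(2) = 0.77923167
uc = sqrt(0.5992901^2 + 0.81105148^2 + 0.61073944^2 + 0.2182384^2 + 0.77923167^2) = 1.4299601
U = k * uc = 2 * 1.4299601
U = 2.8599

2.8599
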